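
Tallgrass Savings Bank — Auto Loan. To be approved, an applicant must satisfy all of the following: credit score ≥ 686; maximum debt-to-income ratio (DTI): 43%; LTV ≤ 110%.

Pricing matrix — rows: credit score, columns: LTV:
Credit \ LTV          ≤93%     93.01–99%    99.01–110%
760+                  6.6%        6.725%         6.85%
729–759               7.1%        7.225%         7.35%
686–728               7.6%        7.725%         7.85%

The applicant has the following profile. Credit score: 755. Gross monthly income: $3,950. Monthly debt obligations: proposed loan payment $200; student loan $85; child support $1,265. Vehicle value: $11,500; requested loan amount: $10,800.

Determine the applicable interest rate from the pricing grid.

7.225%

Credit score 755 ≥ 686; Total monthly debts = (200 + 85 + 1,265) = 1,550. DTI: 1,550 ÷ 3,950 = 39.2%, within the 43% cap
LTV: 10,800 ÷ 11,500 = 93.9%, within 110% cap
Credit 755 → row 729–759; LTV 93.9% → column 93.01–99%. Grid cell → 7.225%.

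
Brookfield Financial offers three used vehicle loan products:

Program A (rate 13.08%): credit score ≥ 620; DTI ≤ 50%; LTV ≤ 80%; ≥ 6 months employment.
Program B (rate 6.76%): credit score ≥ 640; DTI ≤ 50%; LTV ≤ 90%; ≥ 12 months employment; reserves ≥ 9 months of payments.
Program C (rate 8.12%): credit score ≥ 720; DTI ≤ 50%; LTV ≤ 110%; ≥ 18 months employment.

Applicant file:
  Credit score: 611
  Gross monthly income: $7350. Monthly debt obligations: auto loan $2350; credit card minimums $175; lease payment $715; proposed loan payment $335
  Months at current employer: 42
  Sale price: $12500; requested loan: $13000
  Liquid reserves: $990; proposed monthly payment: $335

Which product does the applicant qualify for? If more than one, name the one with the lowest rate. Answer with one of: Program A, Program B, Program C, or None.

None

Total debts = (2,350 + 175 + 715 + 335) = 3,575; DTI = 3,575/7,350 = 48.6%.
LTV = 13,000/12,500 = 104%.
Reserves = 990/335 = 3.0 months.
Program A: score 611 < 620; DTI 48.6% ≤ 50%; LTV 104% > 80%; employment 42 ≥ 6 mo → does not qualify.
Program B: score 611 < 640; DTI 48.6% ≤ 50%; LTV 104% > 90%; employment 42 ≥ 12 mo; reserves 3.0 < 9 mo → does not qualify.
Program C: score 611 < 720; DTI 48.6% ≤ 50%; LTV 104% ≤ 110%; employment 42 ≥ 18 mo → does not qualify.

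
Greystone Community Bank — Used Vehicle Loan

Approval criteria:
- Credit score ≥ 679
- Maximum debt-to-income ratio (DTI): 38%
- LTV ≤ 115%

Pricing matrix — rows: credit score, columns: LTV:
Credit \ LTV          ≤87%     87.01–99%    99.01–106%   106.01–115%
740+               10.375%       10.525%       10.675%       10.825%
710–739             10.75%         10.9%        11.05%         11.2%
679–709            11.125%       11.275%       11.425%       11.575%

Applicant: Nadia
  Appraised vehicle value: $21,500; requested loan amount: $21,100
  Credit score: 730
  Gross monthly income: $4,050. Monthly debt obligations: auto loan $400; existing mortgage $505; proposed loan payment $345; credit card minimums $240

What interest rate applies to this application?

Credit score 730 ≥ 679; Total monthly debts = (400 + 505 + 345 + 240) = 1,490. DTI = 1,490/4,050 = 36.8% ≤ 38%
LTV: 21,100 ÷ 21,500 = 98.1%, within 115% cap
Credit 730 → row 710–739; LTV 98.1% → column 87.01–99%. Grid cell → 10.9%.

10.9%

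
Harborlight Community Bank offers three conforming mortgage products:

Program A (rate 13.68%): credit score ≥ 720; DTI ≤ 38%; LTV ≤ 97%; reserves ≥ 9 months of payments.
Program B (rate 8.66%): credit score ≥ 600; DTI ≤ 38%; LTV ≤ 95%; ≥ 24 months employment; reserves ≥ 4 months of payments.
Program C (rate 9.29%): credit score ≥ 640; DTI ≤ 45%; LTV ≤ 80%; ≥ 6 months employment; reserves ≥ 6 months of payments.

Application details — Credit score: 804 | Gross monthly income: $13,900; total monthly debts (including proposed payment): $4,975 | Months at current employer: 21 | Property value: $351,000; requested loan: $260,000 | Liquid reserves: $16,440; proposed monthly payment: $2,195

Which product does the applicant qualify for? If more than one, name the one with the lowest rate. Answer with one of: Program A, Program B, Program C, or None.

DTI = 4,975/13,900 = 35.8%.
LTV = 260,000/351,000 = 74.1%.
Reserves = 16,440/2,195 = 7.5 months.
Program A: score 804 ≥ 720; DTI 35.8% ≤ 38%; LTV 74.1% ≤ 97%; reserves 7.5 < 9 mo → does not qualify.
Program B: score 804 ≥ 600; DTI 35.8% ≤ 38%; LTV 74.1% ≤ 95%; employment 21 < 24 mo; reserves 7.5 ≥ 4 mo → does not qualify.
Program C: score 804 ≥ 640; DTI 35.8% ≤ 45%; LTV 74.1% ≤ 80%; employment 21 ≥ 6 mo; reserves 7.5 ≥ 6 mo → qualifies.

Program C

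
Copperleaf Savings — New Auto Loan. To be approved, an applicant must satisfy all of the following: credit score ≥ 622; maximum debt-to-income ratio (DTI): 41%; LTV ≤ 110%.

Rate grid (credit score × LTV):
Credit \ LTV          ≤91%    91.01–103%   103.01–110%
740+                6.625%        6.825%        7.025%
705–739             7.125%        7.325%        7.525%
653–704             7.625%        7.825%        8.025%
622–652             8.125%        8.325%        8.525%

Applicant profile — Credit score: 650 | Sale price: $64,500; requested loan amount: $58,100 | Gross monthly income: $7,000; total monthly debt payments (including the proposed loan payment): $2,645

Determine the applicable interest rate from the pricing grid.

8.125%

Credit score 650 ≥ 622; DTI: 2,645 ÷ 7,000 = 37.8%, within the 41% cap
LTV: 58,100 ÷ 64,500 = 90.1%, within 110% cap
Row: 650 falls in 622–652. Column: 90.1% falls in ≤91%. Rate = 8.125%.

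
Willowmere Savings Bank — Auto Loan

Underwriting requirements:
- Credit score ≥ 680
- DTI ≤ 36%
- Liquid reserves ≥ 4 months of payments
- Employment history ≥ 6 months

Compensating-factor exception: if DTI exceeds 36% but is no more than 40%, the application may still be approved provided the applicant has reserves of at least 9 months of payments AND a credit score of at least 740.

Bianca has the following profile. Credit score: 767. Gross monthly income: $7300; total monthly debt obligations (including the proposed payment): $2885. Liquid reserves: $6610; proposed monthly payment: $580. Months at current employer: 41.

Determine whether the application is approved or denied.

Credit score 767 ≥ 680 (meets base)
DTI = 2,885/7,300 = 39.5% > 36% — standard DTI limit exceeded.
Reserves: 6,610 ÷ 580 = 11.4 months (meets 4-month minimum)
Employment 41 ≥ 6 months
DTI 39.5% is within the 36%–40% exception band; checking compensating factors.
Reserves 11.4 ≥ 9 months; credit score 767 ≥ 740.
Both compensating conditions met → exception applies.

Approved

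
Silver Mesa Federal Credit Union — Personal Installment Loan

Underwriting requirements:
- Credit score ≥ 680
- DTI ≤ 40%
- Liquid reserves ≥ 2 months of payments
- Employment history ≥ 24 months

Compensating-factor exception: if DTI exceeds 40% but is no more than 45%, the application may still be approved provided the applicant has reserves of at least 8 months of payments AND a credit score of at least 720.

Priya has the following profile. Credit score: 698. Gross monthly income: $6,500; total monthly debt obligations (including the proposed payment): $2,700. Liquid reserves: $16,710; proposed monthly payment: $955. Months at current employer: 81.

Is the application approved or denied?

Denied

Credit score 698 ≥ 680 (meets base)
DTI = 2,700/6,500 = 41.5% > 40% — standard DTI limit exceeded.
Reserves: 16,710 ÷ 955 = 17.5 months (meets 2-month minimum)
Employment 81 ≥ 24 months
DTI 41.5% is within the 40%–45% exception band; checking compensating factors.
Override check — reserves: 17.5 mo (ok); score: 698 (below 720).
Override conditions not both satisfied; exception does not apply.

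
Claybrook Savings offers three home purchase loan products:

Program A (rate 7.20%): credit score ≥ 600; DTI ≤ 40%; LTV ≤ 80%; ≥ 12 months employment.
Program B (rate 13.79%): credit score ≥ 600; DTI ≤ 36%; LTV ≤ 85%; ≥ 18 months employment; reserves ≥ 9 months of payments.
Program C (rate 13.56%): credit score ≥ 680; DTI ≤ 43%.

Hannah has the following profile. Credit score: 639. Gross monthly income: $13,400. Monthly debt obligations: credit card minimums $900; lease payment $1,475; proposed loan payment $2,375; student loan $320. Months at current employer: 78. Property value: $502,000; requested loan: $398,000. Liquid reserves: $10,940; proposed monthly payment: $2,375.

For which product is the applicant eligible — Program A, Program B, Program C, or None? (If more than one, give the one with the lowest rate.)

Program A

Total debts = (900 + 1,475 + 2,375 + 320) = 5,070; DTI = 5,070/13,400 = 37.8%.
LTV = 398,000/502,000 = 79.3%.
Reserves = 10,940/2,375 = 4.6 months.
Program A: score 639 ≥ 600; DTI 37.8% ≤ 40%; LTV 79.3% ≤ 80%; employment 78 ≥ 12 mo → qualifies.
Program B: score 639 ≥ 600; DTI 37.8% > 36%; LTV 79.3% ≤ 85%; employment 78 ≥ 18 mo; reserves 4.6 < 9 mo → does not qualify.
Program C: score 639 < 680; DTI 37.8% ≤ 43% → does not qualify.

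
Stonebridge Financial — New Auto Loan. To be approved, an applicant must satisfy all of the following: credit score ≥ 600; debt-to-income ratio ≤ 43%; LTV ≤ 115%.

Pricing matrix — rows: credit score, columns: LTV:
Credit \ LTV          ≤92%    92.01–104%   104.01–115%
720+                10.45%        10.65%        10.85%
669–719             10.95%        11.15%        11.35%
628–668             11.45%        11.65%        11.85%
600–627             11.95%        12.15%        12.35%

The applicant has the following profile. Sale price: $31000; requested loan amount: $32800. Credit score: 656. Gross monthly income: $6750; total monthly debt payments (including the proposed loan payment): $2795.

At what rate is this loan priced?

11.85%

Credit score 656 ≥ 600; DTI: 2,795 ÷ 6,750 = 41.4%, within the 43% cap
LTV: 32,800 ÷ 31,000 = 105.8%, within 115% cap
Row: 656 falls in 628–668. Column: 105.8% falls in 104.01–115%. Rate = 11.85%.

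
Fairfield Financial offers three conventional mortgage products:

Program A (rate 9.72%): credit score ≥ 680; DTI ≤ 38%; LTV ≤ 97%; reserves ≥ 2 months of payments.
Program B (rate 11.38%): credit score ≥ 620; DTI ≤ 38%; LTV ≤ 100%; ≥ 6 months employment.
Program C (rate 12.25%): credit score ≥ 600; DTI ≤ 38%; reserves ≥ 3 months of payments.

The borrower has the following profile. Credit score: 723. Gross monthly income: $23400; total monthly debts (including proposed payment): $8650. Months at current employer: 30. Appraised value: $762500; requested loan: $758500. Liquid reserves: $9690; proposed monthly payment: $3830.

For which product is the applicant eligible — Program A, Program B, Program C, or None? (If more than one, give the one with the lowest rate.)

Program B

DTI = 8,650/23,400 = 37%.
LTV = 758,500/762,500 = 99.5%.
Reserves = 9,690/3,830 = 2.5 months.
Program A: score 723 ≥ 680; DTI 37% ≤ 38%; LTV 99.5% > 97%; reserves 2.5 ≥ 2 mo → does not qualify.
Program B: score 723 ≥ 620; DTI 37% ≤ 38%; LTV 99.5% ≤ 100%; employment 30 ≥ 6 mo → qualifies.
Program C: score 723 ≥ 600; DTI 37% ≤ 38%; reserves 2.5 < 3 mo → does not qualify.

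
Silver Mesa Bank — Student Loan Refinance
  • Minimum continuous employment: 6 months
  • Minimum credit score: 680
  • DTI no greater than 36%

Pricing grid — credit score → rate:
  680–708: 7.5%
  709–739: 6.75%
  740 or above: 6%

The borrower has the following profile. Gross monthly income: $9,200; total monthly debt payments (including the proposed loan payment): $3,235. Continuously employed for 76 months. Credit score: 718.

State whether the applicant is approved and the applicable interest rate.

Credit score 718 ≥ 680 (meets minimum)
Employment 76 ≥ 6 months
DTI: 3,235 ÷ 9,200 = 35.2%, within the 36% cap
All requirements met. Score 718 falls in the 709–739 tier → 6.75%.

Approved at 6.75%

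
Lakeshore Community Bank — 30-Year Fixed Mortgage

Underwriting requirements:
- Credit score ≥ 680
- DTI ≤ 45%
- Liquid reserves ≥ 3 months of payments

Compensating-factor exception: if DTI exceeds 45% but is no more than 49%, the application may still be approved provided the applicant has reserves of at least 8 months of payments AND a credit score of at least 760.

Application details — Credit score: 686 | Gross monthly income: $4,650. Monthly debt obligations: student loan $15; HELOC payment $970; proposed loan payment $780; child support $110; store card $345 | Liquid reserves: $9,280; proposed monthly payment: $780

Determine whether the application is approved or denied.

Denied

Credit score 686 ≥ 680 (meets base)
Total debts = (15 + 970 + 780 + 110 + 345) = 2,220. DTI: 2,220 ÷ 4,650 = 47.7%, over the 45% base limit.
Reserves: 9,280 ÷ 780 = 11.9 months (meets 3-month minimum)
DTI 47.7% is within the 45%–49% exception band; checking compensating factors.
Override check — reserves: 11.9 mo (ok); score: 686 (below 760).
Compensating-factor requirement not fully met.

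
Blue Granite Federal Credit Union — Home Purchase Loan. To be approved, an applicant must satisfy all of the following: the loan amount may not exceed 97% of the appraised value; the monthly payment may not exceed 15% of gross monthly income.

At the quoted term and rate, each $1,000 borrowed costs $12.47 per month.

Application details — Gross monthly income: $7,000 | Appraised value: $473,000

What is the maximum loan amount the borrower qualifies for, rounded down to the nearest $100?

$84,200

Payment cap: 15% × $7,000 = $1,050/month.
At $12.47 per $1,000, that supports 1,050/12.47 × 1,000 ≈ $84,202 → $84,200.
LTV cap: 97% × $473,000 = $458,810 → $458,800.
Binding constraint: payment-to-income.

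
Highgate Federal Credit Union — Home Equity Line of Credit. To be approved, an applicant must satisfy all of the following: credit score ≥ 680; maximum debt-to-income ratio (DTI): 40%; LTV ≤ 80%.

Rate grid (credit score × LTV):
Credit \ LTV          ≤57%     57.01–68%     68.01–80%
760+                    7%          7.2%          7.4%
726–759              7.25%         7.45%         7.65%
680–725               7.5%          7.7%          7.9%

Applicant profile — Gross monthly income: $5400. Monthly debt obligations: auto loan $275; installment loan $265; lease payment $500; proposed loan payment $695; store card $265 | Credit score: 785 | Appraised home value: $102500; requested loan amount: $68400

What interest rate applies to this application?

7.2%

Credit score 785 ≥ 680; Total monthly debts = (275 + 265 + 500 + 695 + 265) = 2,000. Debt-to-income = 2,000/5,400 = 37% — meets 40% limit
Loan-to-value = 68,400/102,500 = 66.7% — pass (80% max)
Score 785 is in the 760+ band; LTV 66.7% is in the 57.01–68% band → 7.2%.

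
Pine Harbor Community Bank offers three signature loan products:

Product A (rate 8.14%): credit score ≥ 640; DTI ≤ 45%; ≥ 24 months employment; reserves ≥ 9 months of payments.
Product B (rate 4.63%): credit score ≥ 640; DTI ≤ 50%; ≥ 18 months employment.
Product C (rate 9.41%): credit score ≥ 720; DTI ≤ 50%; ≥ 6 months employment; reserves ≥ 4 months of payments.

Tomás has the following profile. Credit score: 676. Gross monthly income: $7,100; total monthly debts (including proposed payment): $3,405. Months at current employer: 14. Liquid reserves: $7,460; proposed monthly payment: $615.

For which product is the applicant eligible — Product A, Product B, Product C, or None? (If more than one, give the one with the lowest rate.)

DTI = 3,405/7,100 = 48%.
Reserves = 7,460/615 = 12.1 months.
Product A: score 676 ≥ 640; DTI 48% > 45%; employment 14 < 24 mo; reserves 12.1 ≥ 9 mo → does not qualify.
Product B: score 676 ≥ 640; DTI 48% ≤ 50%; employment 14 < 18 mo → does not qualify.
Product C: score 676 < 720; DTI 48% ≤ 50%; employment 14 ≥ 6 mo; reserves 12.1 ≥ 4 mo → does not qualify.

None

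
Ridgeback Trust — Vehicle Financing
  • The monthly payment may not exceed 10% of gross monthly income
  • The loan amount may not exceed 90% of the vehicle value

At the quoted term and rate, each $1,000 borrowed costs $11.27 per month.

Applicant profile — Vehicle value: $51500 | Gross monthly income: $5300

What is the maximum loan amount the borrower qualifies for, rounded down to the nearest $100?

Payment cap: 10% × $5,300 = $530/month.
At $11.27 per $1,000, that supports 530/11.27 × 1,000 ≈ $47,027 → $47,000.
LTV cap: 90% × $51,500 = $46,350 → $46,300.
Binding constraint: loan-to-value.

$46,300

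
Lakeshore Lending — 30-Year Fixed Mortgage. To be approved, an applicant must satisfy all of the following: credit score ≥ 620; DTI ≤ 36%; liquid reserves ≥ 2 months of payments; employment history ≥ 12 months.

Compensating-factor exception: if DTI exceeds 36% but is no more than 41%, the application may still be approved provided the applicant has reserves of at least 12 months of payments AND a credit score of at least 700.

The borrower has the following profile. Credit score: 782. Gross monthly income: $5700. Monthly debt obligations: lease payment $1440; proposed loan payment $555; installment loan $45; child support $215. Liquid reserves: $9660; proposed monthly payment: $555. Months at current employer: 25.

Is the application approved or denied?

Approved

Credit score 782 ≥ 620 (meets base)
Total debts = (1,440 + 555 + 45 + 215) = 2,255. DTI = 2,255/5,700 = 39.6% > 36% — standard DTI limit exceeded.
Reserves: 9,660 ÷ 555 = 17.4 months (meets 2-month minimum)
Employment 25 ≥ 12 months
39.6% falls in the override range (36%–41%), so the compensating-factor test applies.
Override check — reserves: 17.4 mo (ok); score: 782 (ok).
Both override conditions satisfied; DTI exception granted.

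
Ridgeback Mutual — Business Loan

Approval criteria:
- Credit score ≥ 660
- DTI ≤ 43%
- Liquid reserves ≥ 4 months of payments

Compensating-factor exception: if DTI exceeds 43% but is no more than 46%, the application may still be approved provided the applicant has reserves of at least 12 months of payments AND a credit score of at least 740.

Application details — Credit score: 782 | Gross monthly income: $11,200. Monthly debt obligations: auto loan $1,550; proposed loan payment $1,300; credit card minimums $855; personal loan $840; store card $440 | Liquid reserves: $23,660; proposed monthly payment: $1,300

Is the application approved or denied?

Approved

Credit score 782 ≥ 660 (meets base)
Total debts = (1,550 + 1,300 + 855 + 840 + 440) = 4,985. DTI: 4,985 ÷ 11,200 = 44.5%, over the 43% base limit.
Reserves = 23,660/1,300 = 18.2 months ≥ 4
DTI 44.5% is within the 43%–46% exception band; checking compensating factors.
Reserves 18.2 ≥ 12 months; credit score 782 ≥ 740.
Both override conditions satisfied; DTI exception granted.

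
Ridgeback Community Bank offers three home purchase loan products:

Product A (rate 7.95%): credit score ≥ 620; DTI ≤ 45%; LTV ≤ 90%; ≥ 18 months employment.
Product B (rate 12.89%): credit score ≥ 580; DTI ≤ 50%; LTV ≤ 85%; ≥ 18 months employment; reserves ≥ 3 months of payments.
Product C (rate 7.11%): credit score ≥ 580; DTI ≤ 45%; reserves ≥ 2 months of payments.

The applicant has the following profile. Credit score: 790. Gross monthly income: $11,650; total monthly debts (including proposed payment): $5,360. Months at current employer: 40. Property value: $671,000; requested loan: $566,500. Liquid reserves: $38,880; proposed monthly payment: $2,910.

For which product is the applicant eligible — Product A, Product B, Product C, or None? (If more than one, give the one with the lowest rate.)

DTI = 5,360/11,650 = 46%.
LTV = 566,500/671,000 = 84.4%.
Reserves = 38,880/2,910 = 13.4 months.
Product A: score 790 ≥ 620; DTI 46% > 45%; LTV 84.4% ≤ 90%; employment 40 ≥ 18 mo → does not qualify.
Product B: score 790 ≥ 580; DTI 46% ≤ 50%; LTV 84.4% ≤ 85%; employment 40 ≥ 18 mo; reserves 13.4 ≥ 3 mo → qualifies.
Product C: score 790 ≥ 580; DTI 46% > 45%; reserves 13.4 ≥ 2 mo → does not qualify.

Product B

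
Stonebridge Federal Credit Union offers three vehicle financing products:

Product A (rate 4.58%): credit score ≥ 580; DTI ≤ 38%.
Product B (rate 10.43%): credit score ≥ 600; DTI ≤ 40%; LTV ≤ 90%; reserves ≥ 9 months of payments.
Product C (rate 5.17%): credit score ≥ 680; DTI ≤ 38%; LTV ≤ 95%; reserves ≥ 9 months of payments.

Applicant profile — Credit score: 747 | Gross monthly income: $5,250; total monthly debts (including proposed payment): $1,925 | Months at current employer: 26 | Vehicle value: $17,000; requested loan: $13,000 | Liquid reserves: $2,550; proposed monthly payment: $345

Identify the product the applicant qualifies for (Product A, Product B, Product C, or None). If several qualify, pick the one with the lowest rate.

Product A

DTI = 1,925/5,250 = 36.7%.
LTV = 13,000/17,000 = 76.5%.
Reserves = 2,550/345 = 7.4 months.
Product A: score 747 ≥ 580; DTI 36.7% ≤ 38% → qualifies.
Product B: score 747 ≥ 600; DTI 36.7% ≤ 40%; LTV 76.5% ≤ 90%; reserves 7.4 < 9 mo → does not qualify.
Product C: score 747 ≥ 680; DTI 36.7% ≤ 38%; LTV 76.5% ≤ 95%; reserves 7.4 < 9 mo → does not qualify.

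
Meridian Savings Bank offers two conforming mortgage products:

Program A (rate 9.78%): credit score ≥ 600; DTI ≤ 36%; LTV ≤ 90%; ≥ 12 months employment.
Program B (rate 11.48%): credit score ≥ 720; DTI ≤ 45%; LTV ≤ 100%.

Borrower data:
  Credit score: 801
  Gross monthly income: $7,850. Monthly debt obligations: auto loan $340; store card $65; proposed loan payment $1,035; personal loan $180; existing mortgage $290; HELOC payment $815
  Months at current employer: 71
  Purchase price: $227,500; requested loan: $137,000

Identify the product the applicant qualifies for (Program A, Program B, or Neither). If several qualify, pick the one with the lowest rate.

Total debts = (340 + 65 + 1,035 + 180 + 290 + 815) = 2,725; DTI = 2,725/7,850 = 34.7%.
LTV = 137,000/227,500 = 60.2%.
Program A: score 801 ≥ 600; DTI 34.7% ≤ 36%; LTV 60.2% ≤ 90%; employment 71 ≥ 12 mo → qualifies.
Program B: score 801 ≥ 720; DTI 34.7% ≤ 45%; LTV 60.2% ≤ 100% → qualifies.
Qualifying: Program A, Program B. Lowest rate is 9.78% → Program A.

Program A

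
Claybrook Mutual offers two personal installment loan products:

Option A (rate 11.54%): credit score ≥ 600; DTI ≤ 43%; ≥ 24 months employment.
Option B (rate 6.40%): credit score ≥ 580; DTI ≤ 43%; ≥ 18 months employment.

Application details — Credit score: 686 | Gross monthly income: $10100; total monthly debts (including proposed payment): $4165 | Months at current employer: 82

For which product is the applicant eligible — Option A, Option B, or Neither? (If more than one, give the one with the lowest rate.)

DTI = 4,165/10,100 = 41.2%.
Option A: score 686 ≥ 600; DTI 41.2% ≤ 43%; employment 82 ≥ 24 mo → qualifies.
Option B: score 686 ≥ 580; DTI 41.2% ≤ 43%; employment 82 ≥ 18 mo → qualifies.
Qualifying: Option A, Option B. Lowest rate is 6.40% → Option B.

Option B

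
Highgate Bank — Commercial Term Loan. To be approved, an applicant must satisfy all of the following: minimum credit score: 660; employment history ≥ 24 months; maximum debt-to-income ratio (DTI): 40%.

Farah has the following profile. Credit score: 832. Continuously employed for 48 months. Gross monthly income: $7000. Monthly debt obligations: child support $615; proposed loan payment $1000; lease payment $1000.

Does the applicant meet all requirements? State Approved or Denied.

Approved

Credit score 832 ≥ 660 (meets)
Employment 48 ≥ 24 months
Total monthly debts = (615 + 1,000 + 1,000) = 2,615. DTI = 2,615/7,000 = 37.4% ≤ 40%
All criteria satisfied.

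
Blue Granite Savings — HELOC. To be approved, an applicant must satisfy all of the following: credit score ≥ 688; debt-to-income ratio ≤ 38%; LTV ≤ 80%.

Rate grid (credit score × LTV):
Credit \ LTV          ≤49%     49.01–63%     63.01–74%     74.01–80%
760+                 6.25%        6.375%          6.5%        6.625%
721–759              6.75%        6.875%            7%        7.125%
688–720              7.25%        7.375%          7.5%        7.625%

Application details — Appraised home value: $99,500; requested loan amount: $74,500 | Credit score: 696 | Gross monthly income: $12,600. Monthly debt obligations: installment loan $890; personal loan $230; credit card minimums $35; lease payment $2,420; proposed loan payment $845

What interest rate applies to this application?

7.625%

Credit score 696 ≥ 688; Total monthly debts = (890 + 230 + 35 + 2,420 + 845) = 4,420. DTI: 4,420 ÷ 12,600 = 35.1%, within the 38% cap
LTV: 74,500 ÷ 99,500 = 74.9%, within 80% cap
Credit 696 → row 688–720; LTV 74.9% → column 74.01–80%. Grid cell → 7.625%.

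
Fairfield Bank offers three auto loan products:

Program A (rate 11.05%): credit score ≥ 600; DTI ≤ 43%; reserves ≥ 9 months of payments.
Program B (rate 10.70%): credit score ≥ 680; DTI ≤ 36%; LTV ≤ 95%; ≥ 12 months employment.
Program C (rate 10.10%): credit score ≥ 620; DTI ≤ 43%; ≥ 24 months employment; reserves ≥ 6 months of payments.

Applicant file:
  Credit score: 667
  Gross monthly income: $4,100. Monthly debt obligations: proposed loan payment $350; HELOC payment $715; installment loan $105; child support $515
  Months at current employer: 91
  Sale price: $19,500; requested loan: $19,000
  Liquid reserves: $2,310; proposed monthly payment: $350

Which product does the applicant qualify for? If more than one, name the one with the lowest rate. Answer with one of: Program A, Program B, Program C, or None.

Total debts = (350 + 715 + 105 + 515) = 1,685; DTI = 1,685/4,100 = 41.1%.
LTV = 19,000/19,500 = 97.4%.
Reserves = 2,310/350 = 6.6 months.
Program A: score 667 ≥ 600; DTI 41.1% ≤ 43%; reserves 6.6 < 9 mo → does not qualify.
Program B: score 667 < 680; DTI 41.1% > 36%; LTV 97.4% > 95%; employment 91 ≥ 12 mo → does not qualify.
Program C: score 667 ≥ 620; DTI 41.1% ≤ 43%; employment 91 ≥ 24 mo; reserves 6.6 ≥ 6 mo → qualifies.

Program C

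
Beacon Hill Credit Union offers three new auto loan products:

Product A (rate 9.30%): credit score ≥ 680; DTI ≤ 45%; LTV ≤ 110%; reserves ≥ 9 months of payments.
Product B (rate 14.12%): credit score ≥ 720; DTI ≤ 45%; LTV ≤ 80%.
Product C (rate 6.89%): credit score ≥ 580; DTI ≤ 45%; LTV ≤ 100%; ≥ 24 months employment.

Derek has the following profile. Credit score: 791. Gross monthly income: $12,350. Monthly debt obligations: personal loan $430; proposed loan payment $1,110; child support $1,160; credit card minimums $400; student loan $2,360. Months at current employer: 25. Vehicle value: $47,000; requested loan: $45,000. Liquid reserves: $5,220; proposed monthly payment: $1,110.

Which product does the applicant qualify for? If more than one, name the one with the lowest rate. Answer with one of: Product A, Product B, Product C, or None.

Total debts = (430 + 1,110 + 1,160 + 400 + 2,360) = 5,460; DTI = 5,460/12,350 = 44.2%.
LTV = 45,000/47,000 = 95.7%.
Reserves = 5,220/1,110 = 4.7 months.
Product A: score 791 ≥ 680; DTI 44.2% ≤ 45%; LTV 95.7% ≤ 110%; reserves 4.7 < 9 mo → does not qualify.
Product B: score 791 ≥ 720; DTI 44.2% ≤ 45%; LTV 95.7% > 80% → does not qualify.
Product C: score 791 ≥ 580; DTI 44.2% ≤ 45%; LTV 95.7% ≤ 100%; employment 25 ≥ 24 mo → qualifies.

Product C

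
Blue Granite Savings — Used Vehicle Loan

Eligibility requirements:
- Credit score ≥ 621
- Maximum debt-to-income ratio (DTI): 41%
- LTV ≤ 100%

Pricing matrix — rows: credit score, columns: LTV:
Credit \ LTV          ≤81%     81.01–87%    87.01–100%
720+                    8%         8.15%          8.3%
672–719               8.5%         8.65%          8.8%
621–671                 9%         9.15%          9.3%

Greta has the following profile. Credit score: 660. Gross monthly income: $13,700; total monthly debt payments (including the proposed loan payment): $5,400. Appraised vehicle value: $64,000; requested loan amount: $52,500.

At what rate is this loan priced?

9.15%

Credit score 660 ≥ 621; Debt-to-income = 5,400/13,700 = 39.4% — meets 41% limit
Loan-to-value = 52,500/64,000 = 82% — pass (100% max)
Credit 660 → row 621–671; LTV 82% → column 81.01–87%. Grid cell → 9.15%.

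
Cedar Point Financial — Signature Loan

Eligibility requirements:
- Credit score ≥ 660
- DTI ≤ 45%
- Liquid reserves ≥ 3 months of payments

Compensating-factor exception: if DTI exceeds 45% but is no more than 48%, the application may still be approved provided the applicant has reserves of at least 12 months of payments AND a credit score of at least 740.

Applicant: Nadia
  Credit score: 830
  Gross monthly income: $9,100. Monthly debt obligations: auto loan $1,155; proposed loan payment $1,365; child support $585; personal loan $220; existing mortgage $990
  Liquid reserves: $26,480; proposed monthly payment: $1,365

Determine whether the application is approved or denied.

Credit score 830 ≥ 660 (meets base)
Total debts = (1,155 + 1,365 + 585 + 220 + 990) = 4,315. DTI: 4,315 ÷ 9,100 = 47.4%, over the 45% base limit.
Reserves: 26,480 ÷ 1,365 = 19.4 months (meets 3-month minimum)
DTI 47.4% is within the 45%–48% exception band; checking compensating factors.
Override check — reserves: 19.4 mo (ok); score: 830 (ok).
Both override conditions satisfied; DTI exception granted.

Approved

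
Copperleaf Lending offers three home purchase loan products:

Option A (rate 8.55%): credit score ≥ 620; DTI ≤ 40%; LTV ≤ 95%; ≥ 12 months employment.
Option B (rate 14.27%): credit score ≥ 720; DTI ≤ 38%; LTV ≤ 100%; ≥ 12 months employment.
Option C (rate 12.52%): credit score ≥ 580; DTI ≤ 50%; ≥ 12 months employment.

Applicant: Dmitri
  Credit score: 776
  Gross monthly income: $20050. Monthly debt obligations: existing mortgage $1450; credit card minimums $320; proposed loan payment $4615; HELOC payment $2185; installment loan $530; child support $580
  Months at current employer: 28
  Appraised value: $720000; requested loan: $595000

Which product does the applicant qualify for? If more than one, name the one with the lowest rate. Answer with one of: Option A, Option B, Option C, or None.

Option C

Total debts = (1,450 + 320 + 4,615 + 2,185 + 530 + 580) = 9,680; DTI = 9,680/20,050 = 48.3%.
LTV = 595,000/720,000 = 82.6%.
Option A: score 776 ≥ 620; DTI 48.3% > 40%; LTV 82.6% ≤ 95%; employment 28 ≥ 12 mo → does not qualify.
Option B: score 776 ≥ 720; DTI 48.3% > 38%; LTV 82.6% ≤ 100%; employment 28 ≥ 12 mo → does not qualify.
Option C: score 776 ≥ 580; DTI 48.3% ≤ 50%; employment 28 ≥ 12 mo → qualifies.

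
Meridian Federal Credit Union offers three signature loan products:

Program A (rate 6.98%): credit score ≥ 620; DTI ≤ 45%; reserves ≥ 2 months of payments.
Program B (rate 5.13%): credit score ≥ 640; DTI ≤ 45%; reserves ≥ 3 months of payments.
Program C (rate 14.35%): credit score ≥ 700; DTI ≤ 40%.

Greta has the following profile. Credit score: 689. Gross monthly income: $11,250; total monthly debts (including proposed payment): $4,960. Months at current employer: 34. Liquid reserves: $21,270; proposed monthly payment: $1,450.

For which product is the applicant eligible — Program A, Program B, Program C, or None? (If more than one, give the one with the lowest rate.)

Program B

DTI = 4,960/11,250 = 44.1%.
Reserves = 21,270/1,450 = 14.7 months.
Program A: score 689 ≥ 620; DTI 44.1% ≤ 45%; reserves 14.7 ≥ 2 mo → qualifies.
Program B: score 689 ≥ 640; DTI 44.1% ≤ 45%; reserves 14.7 ≥ 3 mo → qualifies.
Program C: score 689 < 700; DTI 44.1% > 40% → does not qualify.
Qualifying: Program A, Program B. Lowest rate is 5.13% → Program B.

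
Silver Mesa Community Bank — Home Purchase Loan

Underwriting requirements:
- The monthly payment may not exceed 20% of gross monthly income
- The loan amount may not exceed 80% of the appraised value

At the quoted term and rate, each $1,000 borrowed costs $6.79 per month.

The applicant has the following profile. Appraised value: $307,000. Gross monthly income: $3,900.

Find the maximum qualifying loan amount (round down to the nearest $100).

Payment cap: 20% × $3,900 = $780/month.
At $6.79 per $1,000, that supports 780/6.79 × 1,000 ≈ $114,874 → $114,800.
LTV cap: 80% × $307,000 = $245,600 → $245,600.
Binding constraint: payment-to-income.

$114,800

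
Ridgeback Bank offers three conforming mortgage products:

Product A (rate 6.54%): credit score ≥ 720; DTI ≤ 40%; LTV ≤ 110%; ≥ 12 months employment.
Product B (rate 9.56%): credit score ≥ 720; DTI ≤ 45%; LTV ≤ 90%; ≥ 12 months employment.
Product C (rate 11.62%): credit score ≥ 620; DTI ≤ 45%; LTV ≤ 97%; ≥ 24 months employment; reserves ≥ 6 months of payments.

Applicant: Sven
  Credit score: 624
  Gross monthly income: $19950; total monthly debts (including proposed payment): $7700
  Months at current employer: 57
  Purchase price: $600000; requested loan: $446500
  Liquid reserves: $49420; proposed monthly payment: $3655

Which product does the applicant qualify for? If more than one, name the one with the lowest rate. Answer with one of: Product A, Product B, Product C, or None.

DTI = 7,700/19,950 = 38.6%.
LTV = 446,500/600,000 = 74.4%.
Reserves = 49,420/3,655 = 13.5 months.
Product A: score 624 < 720; DTI 38.6% ≤ 40%; LTV 74.4% ≤ 110%; employment 57 ≥ 12 mo → does not qualify.
Product B: score 624 < 720; DTI 38.6% ≤ 45%; LTV 74.4% ≤ 90%; employment 57 ≥ 12 mo → does not qualify.
Product C: score 624 ≥ 620; DTI 38.6% ≤ 45%; LTV 74.4% ≤ 97%; employment 57 ≥ 24 mo; reserves 13.5 ≥ 6 mo → qualifies.

Product C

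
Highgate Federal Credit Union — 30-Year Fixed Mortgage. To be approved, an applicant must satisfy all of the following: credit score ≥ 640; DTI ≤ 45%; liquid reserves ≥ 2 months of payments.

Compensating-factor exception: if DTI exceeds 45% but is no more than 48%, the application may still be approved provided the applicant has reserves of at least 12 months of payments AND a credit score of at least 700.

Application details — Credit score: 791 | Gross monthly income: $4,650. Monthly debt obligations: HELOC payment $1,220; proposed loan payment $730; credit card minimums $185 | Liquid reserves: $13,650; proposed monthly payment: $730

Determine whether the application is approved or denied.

Approved

Credit score 791 ≥ 640 (meets base)
Total debts = (1,220 + 730 + 185) = 2,135. DTI: 2,135 ÷ 4,650 = 45.9%, over the 45% base limit.
Reserves = 13,650/730 = 18.7 months ≥ 2
45.9% falls in the override range (45%–48%), so the compensating-factor test applies.
Reserves 18.7 ≥ 12 months; credit score 791 ≥ 700.
Both override conditions satisfied; DTI exception granted.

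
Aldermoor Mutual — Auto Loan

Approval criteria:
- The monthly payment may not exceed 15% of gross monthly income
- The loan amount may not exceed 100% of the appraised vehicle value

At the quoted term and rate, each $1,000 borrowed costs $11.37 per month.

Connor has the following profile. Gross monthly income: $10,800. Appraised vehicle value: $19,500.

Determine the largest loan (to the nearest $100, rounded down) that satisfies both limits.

$19,500

Payment cap: 15% × $10,800 = $1,620/month.
At $11.37 per $1,000, that supports 1,620/11.37 × 1,000 ≈ $142,480 → $142,400.
LTV cap: 100% × $19,500 = $19,500 → $19,500.
Binding constraint: loan-to-value.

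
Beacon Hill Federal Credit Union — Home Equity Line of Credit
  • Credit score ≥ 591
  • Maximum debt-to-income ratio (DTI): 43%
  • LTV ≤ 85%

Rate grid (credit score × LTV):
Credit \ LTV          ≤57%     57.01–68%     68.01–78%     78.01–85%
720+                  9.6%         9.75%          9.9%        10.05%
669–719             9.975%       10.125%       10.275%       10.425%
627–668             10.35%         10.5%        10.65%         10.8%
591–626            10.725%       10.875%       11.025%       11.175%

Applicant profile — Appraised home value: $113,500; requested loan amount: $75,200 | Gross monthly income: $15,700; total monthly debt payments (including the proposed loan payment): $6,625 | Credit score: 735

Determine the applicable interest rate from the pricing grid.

Credit score 735 ≥ 591; DTI: 6,625 ÷ 15,700 = 42.2%, within the 43% cap
Loan-to-value = 75,200/113,500 = 66.3% — pass (85% max)
Score 735 is in the 720+ band; LTV 66.3% is in the 57.01–68% band → 9.75%.

9.75%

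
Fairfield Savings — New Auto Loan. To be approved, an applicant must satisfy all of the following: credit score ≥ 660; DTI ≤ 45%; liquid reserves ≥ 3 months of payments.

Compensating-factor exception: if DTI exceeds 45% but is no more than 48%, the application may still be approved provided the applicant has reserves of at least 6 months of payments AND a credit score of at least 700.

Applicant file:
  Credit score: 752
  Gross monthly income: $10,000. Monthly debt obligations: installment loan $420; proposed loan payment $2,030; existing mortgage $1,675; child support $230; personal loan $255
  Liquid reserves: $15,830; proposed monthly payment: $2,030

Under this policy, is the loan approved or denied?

Credit score 752 ≥ 660 (meets base)
Total debts = (420 + 2,030 + 1,675 + 230 + 255) = 4,610. DTI: 4,610 ÷ 10,000 = 46.1%, over the 45% base limit.
Reserves: 15,830 ÷ 2,030 = 7.8 months (meets 3-month minimum)
46.1% falls in the override range (45%–48%), so the compensating-factor test applies.
Reserves 7.8 ≥ 6 months; credit score 752 ≥ 700.
Both override conditions satisfied; DTI exception granted.

Approved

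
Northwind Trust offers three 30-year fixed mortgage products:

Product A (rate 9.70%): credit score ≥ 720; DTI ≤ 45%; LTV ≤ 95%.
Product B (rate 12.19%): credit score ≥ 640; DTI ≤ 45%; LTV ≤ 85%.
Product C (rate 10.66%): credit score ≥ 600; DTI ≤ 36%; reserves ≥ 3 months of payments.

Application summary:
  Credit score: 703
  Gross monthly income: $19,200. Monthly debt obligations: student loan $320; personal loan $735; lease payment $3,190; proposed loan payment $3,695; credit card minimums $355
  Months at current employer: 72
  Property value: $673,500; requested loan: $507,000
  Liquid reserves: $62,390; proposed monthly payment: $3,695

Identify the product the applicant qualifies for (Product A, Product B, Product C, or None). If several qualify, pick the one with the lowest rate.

Product B

Total debts = (320 + 735 + 3,190 + 3,695 + 355) = 8,295; DTI = 8,295/19,200 = 43.2%.
LTV = 507,000/673,500 = 75.3%.
Reserves = 62,390/3,695 = 16.9 months.
Product A: score 703 < 720; DTI 43.2% ≤ 45%; LTV 75.3% ≤ 95% → does not qualify.
Product B: score 703 ≥ 640; DTI 43.2% ≤ 45%; LTV 75.3% ≤ 85% → qualifies.
Product C: score 703 ≥ 600; DTI 43.2% > 36%; reserves 16.9 ≥ 3 mo → does not qualify.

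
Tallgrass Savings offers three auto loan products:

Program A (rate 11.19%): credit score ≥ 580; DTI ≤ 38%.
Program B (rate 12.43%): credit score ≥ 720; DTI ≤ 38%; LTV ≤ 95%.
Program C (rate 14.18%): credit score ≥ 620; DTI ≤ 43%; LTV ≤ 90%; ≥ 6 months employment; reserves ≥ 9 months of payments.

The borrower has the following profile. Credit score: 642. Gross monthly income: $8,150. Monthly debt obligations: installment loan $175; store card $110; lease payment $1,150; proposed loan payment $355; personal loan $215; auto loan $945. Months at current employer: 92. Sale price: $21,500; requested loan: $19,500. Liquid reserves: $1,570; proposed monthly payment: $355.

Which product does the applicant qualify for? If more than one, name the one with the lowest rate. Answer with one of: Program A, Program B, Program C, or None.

Program A

Total debts = (175 + 110 + 1,150 + 355 + 215 + 945) = 2,950; DTI = 2,950/8,150 = 36.2%.
LTV = 19,500/21,500 = 90.7%.
Reserves = 1,570/355 = 4.4 months.
Program A: score 642 ≥ 580; DTI 36.2% ≤ 38% → qualifies.
Program B: score 642 < 720; DTI 36.2% ≤ 38%; LTV 90.7% ≤ 95% → does not qualify.
Program C: score 642 ≥ 620; DTI 36.2% ≤ 43%; LTV 90.7% > 90%; employment 92 ≥ 6 mo; reserves 4.4 < 9 mo → does not qualify.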